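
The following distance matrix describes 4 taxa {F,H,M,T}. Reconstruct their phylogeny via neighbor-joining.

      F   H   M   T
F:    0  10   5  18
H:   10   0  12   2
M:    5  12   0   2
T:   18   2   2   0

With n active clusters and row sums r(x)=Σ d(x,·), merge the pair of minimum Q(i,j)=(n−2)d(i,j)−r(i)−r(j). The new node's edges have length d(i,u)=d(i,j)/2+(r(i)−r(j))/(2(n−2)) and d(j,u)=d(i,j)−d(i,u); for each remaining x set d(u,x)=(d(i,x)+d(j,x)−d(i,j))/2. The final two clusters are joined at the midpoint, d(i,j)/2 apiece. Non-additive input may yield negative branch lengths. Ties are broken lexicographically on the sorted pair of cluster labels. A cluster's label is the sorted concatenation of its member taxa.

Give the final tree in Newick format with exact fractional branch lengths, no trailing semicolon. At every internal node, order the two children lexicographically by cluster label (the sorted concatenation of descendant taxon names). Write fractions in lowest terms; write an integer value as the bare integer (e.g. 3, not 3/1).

step 1: merge (F,M) at d=5, Q=-42; branch lengths F→6, M→-1; new cluster FM
  updated: d(FM,H)=17/2, d(FM,T)=15/2
step 2: merge (FM,H) at d=17/2, Q=-18; branch lengths FM→7, H→3/2; new cluster FHM
  updated: d(FHM,T)=1/2
step 3: merge (FHM,T) at d=1/2; branch lengths FHM→1/4, T→1/4; new cluster FHMT
final tree: (((F:6,M:-1):7,H:3/2):1/4,T:1/4)
total length: 14

(((F:6,M:-1):7,H:3/2):1/4,T:1/4)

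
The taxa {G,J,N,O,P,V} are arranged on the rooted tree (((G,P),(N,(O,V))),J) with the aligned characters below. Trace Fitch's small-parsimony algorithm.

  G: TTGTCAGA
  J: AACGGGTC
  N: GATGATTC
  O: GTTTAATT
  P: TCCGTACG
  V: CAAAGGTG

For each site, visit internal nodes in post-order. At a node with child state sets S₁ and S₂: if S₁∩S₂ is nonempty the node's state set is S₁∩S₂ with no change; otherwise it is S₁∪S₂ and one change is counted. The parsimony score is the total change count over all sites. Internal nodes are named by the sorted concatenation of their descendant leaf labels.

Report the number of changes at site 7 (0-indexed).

GP@0: {T} ∩ {T} = {T} (intersection, +0)
OV@0: {G} ∪ {C} = {C,G} (union, +1)
NOV@0: {G} ∩ {C,G} = {G} (intersection, +0)
GNOPV@0: {T} ∪ {G} = {G,T} (union, +1)
GJNOPV@0: {G,T} ∪ {A} = {A,G,T} (union, +1)
GP@1: {T} ∪ {C} = {C,T} (union, +1)
OV@1: {T} ∪ {A} = {A,T} (union, +1)
NOV@1: {A} ∩ {A,T} = {A} (intersection, +0)
GNOPV@1: {C,T} ∪ {A} = {A,C,T} (union, +1)
GJNOPV@1: {A,C,T} ∩ {A} = {A} (intersection, +0)
GP@2: {G} ∪ {C} = {C,G} (union, +1)
OV@2: {T} ∪ {A} = {A,T} (union, +1)
NOV@2: {T} ∩ {A,T} = {T} (intersection, +0)
GNOPV@2: {C,G} ∪ {T} = {C,G,T} (union, +1)
GJNOPV@2: {C,G,T} ∩ {C} = {C} (intersection, +0)
GP@3: {T} ∪ {G} = {G,T} (union, +1)
OV@3: {T} ∪ {A} = {A,T} (union, +1)
NOV@3: {G} ∪ {A,T} = {A,G,T} (union, +1)
GNOPV@3: {G,T} ∩ {A,G,T} = {G,T} (intersection, +0)
GJNOPV@3: {G,T} ∩ {G} = {G} (intersection, +0)
GP@4: {C} ∪ {T} = {C,T} (union, +1)
OV@4: {A} ∪ {G} = {A,G} (union, +1)
NOV@4: {A} ∩ {A,G} = {A} (intersection, +0)
GNOPV@4: {C,T} ∪ {A} = {A,C,T} (union, +1)
GJNOPV@4: {A,C,T} ∪ {G} = {A,C,G,T} (union, +1)
GP@5: {A} ∩ {A} = {A} (intersection, +0)
OV@5: {A} ∪ {G} = {A,G} (union, +1)
NOV@5: {T} ∪ {A,G} = {A,G,T} (union, +1)
GNOPV@5: {A} ∩ {A,G,T} = {A} (intersection, +0)
GJNOPV@5: {A} ∪ {G} = {A,G} (union, +1)
GP@6: {G} ∪ {C} = {C,G} (union, +1)
OV@6: {T} ∩ {T} = {T} (intersection, +0)
NOV@6: {T} ∩ {T} = {T} (intersection, +0)
GNOPV@6: {C,G} ∪ {T} = {C,G,T} (union, +1)
GJNOPV@6: {C,G,T} ∩ {T} = {T} (intersection, +0)
GP@7: {A} ∪ {G} = {A,G} (union, +1)
OV@7: {T} ∪ {G} = {G,T} (union, +1)
NOV@7: {C} ∪ {G,T} = {C,G,T} (union, +1)
GNOPV@7: {A,G} ∩ {C,G,T} = {G} (intersection, +0)
GJNOPV@7: {G} ∪ {C} = {C,G} (union, +1)
per-site changes: [3, 3, 3, 3, 4, 3, 2, 4]; total = 25

4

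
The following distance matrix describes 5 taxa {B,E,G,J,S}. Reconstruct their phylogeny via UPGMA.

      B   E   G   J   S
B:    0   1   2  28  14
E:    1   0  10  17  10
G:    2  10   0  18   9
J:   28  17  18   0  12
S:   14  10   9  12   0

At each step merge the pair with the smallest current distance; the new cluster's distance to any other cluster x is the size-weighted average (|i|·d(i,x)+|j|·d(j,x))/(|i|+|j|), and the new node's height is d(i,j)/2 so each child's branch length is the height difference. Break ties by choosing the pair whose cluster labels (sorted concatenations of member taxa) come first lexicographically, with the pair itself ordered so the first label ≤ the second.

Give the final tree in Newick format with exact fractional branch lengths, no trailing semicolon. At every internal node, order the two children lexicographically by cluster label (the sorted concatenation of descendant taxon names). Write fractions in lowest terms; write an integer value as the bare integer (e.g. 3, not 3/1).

((((B:1/2,E:1/2):5/2,G:3):5/2,S:11/2):31/8,J:75/8)

1. join B+E (d=1) ⇒ BE; edges |B|=1/2, |E|=1/2
  updated: d(BE,G)=6, d(BE,J)=45/2, d(BE,S)=12
2. join BE+G (d=6) ⇒ BEG; edges |BE|=5/2, |G|=3
  updated: d(BEG,J)=21, d(BEG,S)=11
3. join BEG+S (d=11) ⇒ BEGS; edges |BEG|=5/2, |S|=11/2
  updated: d(BEGS,J)=75/4
4. join BEGS+J (d=75/4) ⇒ BEGJS; edges |BEGS|=31/8, |J|=75/8
final tree: ((((B:1/2,E:1/2):5/2,G:3):5/2,S:11/2):31/8,J:75/8)
total length: 111/4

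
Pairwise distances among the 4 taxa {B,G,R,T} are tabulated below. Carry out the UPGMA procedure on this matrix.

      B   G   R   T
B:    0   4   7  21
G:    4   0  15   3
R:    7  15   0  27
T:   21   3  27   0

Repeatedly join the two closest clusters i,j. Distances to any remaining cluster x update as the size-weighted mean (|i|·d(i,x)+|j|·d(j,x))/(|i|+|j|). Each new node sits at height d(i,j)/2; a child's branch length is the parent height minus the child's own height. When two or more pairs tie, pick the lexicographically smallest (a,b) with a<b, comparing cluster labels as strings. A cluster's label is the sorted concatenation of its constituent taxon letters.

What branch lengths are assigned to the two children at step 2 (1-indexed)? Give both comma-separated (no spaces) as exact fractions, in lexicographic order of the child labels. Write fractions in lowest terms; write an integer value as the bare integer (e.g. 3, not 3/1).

1. join G+T (d=3) ⇒ GT; edges |G|=3/2, |T|=3/2
  updated: d(B,GT)=25/2, d(GT,R)=21
2. join B+R (d=7) ⇒ BR; edges |B|=7/2, |R|=7/2
  updated: d(BR,GT)=67/4
3. join BR+GT (d=67/4) ⇒ BGRT; edges |BR|=39/8, |GT|=55/8
final tree: ((B:7/2,R:7/2):39/8,(G:3/2,T:3/2):55/8)
total length: 87/4

7/2,7/2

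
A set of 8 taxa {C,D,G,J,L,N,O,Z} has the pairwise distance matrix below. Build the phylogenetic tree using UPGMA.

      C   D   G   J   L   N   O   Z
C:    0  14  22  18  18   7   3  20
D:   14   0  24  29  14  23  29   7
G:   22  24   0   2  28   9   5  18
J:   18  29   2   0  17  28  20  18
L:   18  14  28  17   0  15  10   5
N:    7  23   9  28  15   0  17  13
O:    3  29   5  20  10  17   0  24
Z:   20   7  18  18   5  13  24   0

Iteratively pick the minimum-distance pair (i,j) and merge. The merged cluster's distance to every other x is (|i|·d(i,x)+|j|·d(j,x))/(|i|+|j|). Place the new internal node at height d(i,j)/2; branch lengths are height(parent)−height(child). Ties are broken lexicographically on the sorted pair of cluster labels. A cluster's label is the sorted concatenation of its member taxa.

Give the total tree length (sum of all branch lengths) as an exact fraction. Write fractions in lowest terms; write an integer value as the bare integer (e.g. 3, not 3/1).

179/4

1. join G+J (d=2) ⇒ GJ; edges |G|=1, |J|=1
  updated: d(C,GJ)=20, d(D,GJ)=53/2, d(GJ,L)=45/2, d(GJ,N)=37/2, d(GJ,O)=25/2, d(GJ,Z)=18
2. join C+O (d=3) ⇒ CO; edges |C|=3/2, |O|=3/2
  updated: d(CO,D)=43/2, d(CO,GJ)=65/4, d(CO,L)=14, d(CO,N)=12, d(CO,Z)=22
3. join L+Z (d=5) ⇒ LZ; edges |L|=5/2, |Z|=5/2
  updated: d(CO,LZ)=18, d(D,LZ)=21/2, d(GJ,LZ)=81/4, d(LZ,N)=14
4. join D+LZ (d=21/2) ⇒ DLZ; edges |D|=21/4, |LZ|=11/4
  updated: d(CO,DLZ)=115/6, d(DLZ,GJ)=67/3, d(DLZ,N)=17
5. join CO+N (d=12) ⇒ CNO; edges |CO|=9/2, |N|=6
  updated: d(CNO,DLZ)=166/9, d(CNO,GJ)=17
6. join CNO+GJ (d=17) ⇒ CGJNO; edges |CNO|=5/2, |GJ|=15/2
  updated: d(CGJNO,DLZ)=20
7. join CGJNO+DLZ (d=20) ⇒ CDGJLNOZ; edges |CGJNO|=3/2, |DLZ|=19/4
final tree: ((((C:3/2,O:3/2):9/2,N:6):5/2,(G:1,J:1):15/2):3/2,(D:21/4,(L:5/2,Z:5/2):11/4):19/4)
total length: 179/4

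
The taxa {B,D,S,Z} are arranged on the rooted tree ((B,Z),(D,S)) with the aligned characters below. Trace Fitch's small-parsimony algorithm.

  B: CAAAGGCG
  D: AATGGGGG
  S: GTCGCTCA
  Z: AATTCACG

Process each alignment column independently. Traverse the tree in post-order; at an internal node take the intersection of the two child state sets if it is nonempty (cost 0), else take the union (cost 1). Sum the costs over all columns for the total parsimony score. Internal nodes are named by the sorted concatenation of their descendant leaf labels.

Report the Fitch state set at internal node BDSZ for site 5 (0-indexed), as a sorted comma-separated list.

[col 0] BZ: children B:{C}, Z:{A} ∪→ {A,C}; cost 1
[col 0] DS: children D:{A}, S:{G} ∪→ {A,G}; cost 1
[col 0] BDSZ: children BZ:{A,C}, DS:{A,G} ∩→ {A}; cost 0
[col 1] BZ: children B:{A}, Z:{A} ∩→ {A}; cost 0
[col 1] DS: children D:{A}, S:{T} ∪→ {A,T}; cost 1
[col 1] BDSZ: children BZ:{A}, DS:{A,T} ∩→ {A}; cost 0
[col 2] BZ: children B:{A}, Z:{T} ∪→ {A,T}; cost 1
[col 2] DS: children D:{T}, S:{C} ∪→ {C,T}; cost 1
[col 2] BDSZ: children BZ:{A,T}, DS:{C,T} ∩→ {T}; cost 0
[col 3] BZ: children B:{A}, Z:{T} ∪→ {A,T}; cost 1
[col 3] DS: children D:{G}, S:{G} ∩→ {G}; cost 0
[col 3] BDSZ: children BZ:{A,T}, DS:{G} ∪→ {A,G,T}; cost 1
[col 4] BZ: children B:{G}, Z:{C} ∪→ {C,G}; cost 1
[col 4] DS: children D:{G}, S:{C} ∪→ {C,G}; cost 1
[col 4] BDSZ: children BZ:{C,G}, DS:{C,G} ∩→ {C,G}; cost 0
[col 5] BZ: children B:{G}, Z:{A} ∪→ {A,G}; cost 1
[col 5] DS: children D:{G}, S:{T} ∪→ {G,T}; cost 1
[col 5] BDSZ: children BZ:{A,G}, DS:{G,T} ∩→ {G}; cost 0
[col 6] BZ: children B:{C}, Z:{C} ∩→ {C}; cost 0
[col 6] DS: children D:{G}, S:{C} ∪→ {C,G}; cost 1
[col 6] BDSZ: children BZ:{C}, DS:{C,G} ∩→ {C}; cost 0
[col 7] BZ: children B:{G}, Z:{G} ∩→ {G}; cost 0
[col 7] DS: children D:{G}, S:{A} ∪→ {A,G}; cost 1
[col 7] BDSZ: children BZ:{G}, DS:{A,G} ∩→ {G}; cost 0
per-site changes: [2, 1, 2, 2, 2, 2, 1, 1]; total = 13

G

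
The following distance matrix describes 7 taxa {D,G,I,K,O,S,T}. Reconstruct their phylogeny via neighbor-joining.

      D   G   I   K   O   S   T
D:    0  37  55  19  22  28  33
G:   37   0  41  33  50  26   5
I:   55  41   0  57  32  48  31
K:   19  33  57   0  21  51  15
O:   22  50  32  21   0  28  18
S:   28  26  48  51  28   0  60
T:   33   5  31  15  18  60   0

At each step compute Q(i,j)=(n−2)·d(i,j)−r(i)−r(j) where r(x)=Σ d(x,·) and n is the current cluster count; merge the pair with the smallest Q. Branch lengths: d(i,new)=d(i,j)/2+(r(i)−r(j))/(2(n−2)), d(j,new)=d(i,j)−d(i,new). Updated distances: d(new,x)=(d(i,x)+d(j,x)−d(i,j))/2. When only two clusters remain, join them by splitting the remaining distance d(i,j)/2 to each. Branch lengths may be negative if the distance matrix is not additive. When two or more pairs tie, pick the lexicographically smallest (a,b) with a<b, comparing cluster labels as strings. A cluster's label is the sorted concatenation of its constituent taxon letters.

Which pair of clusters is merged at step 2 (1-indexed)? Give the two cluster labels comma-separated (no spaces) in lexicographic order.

GT,I

1. join G+T (d=5, Q=-329) ⇒ GT; edges |G|=11/2, |T|=-1/2
  updated: d(D,GT)=65/2, d(GT,I)=67/2, d(GT,K)=43/2, d(GT,O)=63/2, d(GT,S)=81/2
2. join GT+I (d=67/2, Q=-251) ⇒ GIT; edges |GT|=17/2, |I|=25
  updated: d(D,GIT)=27, d(GIT,K)=45/2, d(GIT,O)=15, d(GIT,S)=55/2
3. join D+K (d=19, Q=-305/2) ⇒ DK; edges |D|=79/12, |K|=149/12
  updated: d(DK,GIT)=61/4, d(DK,O)=12, d(DK,S)=30
4. join DK+O (d=12, Q=-353/4) ⇒ DKO; edges |DK|=105/16, |O|=87/16
  updated: d(DKO,GIT)=73/8, d(DKO,S)=23
5. join DKO+GIT (d=73/8, Q=-477/8) ⇒ DGIKOT; edges |DKO|=37/16, |GIT|=109/16
  updated: d(DGIKOT,S)=331/16
6. join DGIKOT+S (d=331/16) ⇒ DGIKOST; edges |DGIKOT|=331/32, |S|=331/32
final tree: ((((D:79/12,K:149/12):105/16,O:87/16):37/16,((G:11/2,T:-1/2):17/2,I:25):109/16):331/32,S:331/32)
total length: 1589/16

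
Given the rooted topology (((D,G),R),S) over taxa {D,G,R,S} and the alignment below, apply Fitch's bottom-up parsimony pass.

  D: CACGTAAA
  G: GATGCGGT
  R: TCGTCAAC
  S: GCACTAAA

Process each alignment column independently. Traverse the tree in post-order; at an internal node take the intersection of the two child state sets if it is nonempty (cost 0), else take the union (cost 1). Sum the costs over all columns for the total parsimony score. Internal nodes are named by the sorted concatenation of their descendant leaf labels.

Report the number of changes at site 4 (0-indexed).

[col 0] DG: children D:{C}, G:{G} ∪→ {C,G}; cost 1
[col 0] DGR: children DG:{C,G}, R:{T} ∪→ {C,G,T}; cost 1
[col 0] DGRS: children DGR:{C,G,T}, S:{G} ∩→ {G}; cost 0
[col 1] DG: children D:{A}, G:{A} ∩→ {A}; cost 0
[col 1] DGR: children DG:{A}, R:{C} ∪→ {A,C}; cost 1
[col 1] DGRS: children DGR:{A,C}, S:{C} ∩→ {C}; cost 0
[col 2] DG: children D:{C}, G:{T} ∪→ {C,T}; cost 1
[col 2] DGR: children DG:{C,T}, R:{G} ∪→ {C,G,T}; cost 1
[col 2] DGRS: children DGR:{C,G,T}, S:{A} ∪→ {A,C,G,T}; cost 1
[col 3] DG: children D:{G}, G:{G} ∩→ {G}; cost 0
[col 3] DGR: children DG:{G}, R:{T} ∪→ {G,T}; cost 1
[col 3] DGRS: children DGR:{G,T}, S:{C} ∪→ {C,G,T}; cost 1
[col 4] DG: children D:{T}, G:{C} ∪→ {C,T}; cost 1
[col 4] DGR: children DG:{C,T}, R:{C} ∩→ {C}; cost 0
[col 4] DGRS: children DGR:{C}, S:{T} ∪→ {C,T}; cost 1
[col 5] DG: children D:{A}, G:{G} ∪→ {A,G}; cost 1
[col 5] DGR: children DG:{A,G}, R:{A} ∩→ {A}; cost 0
[col 5] DGRS: children DGR:{A}, S:{A} ∩→ {A}; cost 0
[col 6] DG: children D:{A}, G:{G} ∪→ {A,G}; cost 1
[col 6] DGR: children DG:{A,G}, R:{A} ∩→ {A}; cost 0
[col 6] DGRS: children DGR:{A}, S:{A} ∩→ {A}; cost 0
[col 7] DG: children D:{A}, G:{T} ∪→ {A,T}; cost 1
[col 7] DGR: children DG:{A,T}, R:{C} ∪→ {A,C,T}; cost 1
[col 7] DGRS: children DGR:{A,C,T}, S:{A} ∩→ {A}; cost 0
per-site changes: [2, 1, 3, 2, 2, 1, 1, 2]; total = 14

2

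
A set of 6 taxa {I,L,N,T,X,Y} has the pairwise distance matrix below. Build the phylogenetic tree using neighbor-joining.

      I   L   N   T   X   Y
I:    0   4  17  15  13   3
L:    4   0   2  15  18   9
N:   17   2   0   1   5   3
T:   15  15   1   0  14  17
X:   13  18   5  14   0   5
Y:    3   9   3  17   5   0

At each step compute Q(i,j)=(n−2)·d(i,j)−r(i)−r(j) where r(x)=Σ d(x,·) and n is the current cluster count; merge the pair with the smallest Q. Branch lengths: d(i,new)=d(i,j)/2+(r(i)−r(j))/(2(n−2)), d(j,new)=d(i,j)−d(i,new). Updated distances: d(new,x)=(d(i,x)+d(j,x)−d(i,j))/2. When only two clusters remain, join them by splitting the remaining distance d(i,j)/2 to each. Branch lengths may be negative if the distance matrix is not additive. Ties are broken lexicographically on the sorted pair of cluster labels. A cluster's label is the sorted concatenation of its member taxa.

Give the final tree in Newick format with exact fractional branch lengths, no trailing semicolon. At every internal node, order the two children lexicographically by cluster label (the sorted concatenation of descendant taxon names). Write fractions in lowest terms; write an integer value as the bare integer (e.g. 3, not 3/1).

((((I:17/12,L:31/12):67/16,Y:-3/16):47/16,(N:-15/4,T:19/4):75/16):69/32,X:69/32)

1. join N+T (d=1, Q=-86) ⇒ NT; edges |N|=-15/4, |T|=19/4
  updated: d(I,NT)=31/2, d(L,NT)=8, d(NT,X)=9, d(NT,Y)=19/2
2. join I+L (d=4, Q=-125/2) ⇒ IL; edges |I|=17/12, |L|=31/12
  updated: d(IL,NT)=39/4, d(IL,X)=27/2, d(IL,Y)=4
3. join IL+Y (d=4, Q=-151/4) ⇒ ILY; edges |IL|=67/16, |Y|=-3/16
  updated: d(ILY,NT)=61/8, d(ILY,X)=29/4
4. join ILY+NT (d=61/8, Q=-191/8) ⇒ ILNTY; edges |ILY|=47/16, |NT|=75/16
  updated: d(ILNTY,X)=69/16
5. join ILNTY+X (d=69/16) ⇒ ILNTXY; edges |ILNTY|=69/32, |X|=69/32
final tree: ((((I:17/12,L:31/12):67/16,Y:-3/16):47/16,(N:-15/4,T:19/4):75/16):69/32,X:69/32)
total length: 335/16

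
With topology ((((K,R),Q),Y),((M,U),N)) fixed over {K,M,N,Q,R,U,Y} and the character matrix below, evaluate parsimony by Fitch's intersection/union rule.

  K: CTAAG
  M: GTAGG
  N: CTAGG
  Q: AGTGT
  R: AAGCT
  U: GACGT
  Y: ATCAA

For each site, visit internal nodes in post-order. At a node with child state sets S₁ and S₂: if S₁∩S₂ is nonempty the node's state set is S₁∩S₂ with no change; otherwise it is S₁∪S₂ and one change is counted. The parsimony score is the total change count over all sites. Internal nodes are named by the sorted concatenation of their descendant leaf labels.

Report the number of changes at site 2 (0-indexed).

[col 0] KR: children K:{C}, R:{A} ∪→ {A,C}; cost 1
[col 0] KQR: children KR:{A,C}, Q:{A} ∩→ {A}; cost 0
[col 0] KQRY: children KQR:{A}, Y:{A} ∩→ {A}; cost 0
[col 0] MU: children M:{G}, U:{G} ∩→ {G}; cost 0
[col 0] MNU: children MU:{G}, N:{C} ∪→ {C,G}; cost 1
[col 0] KMNQRUY: children KQRY:{A}, MNU:{C,G} ∪→ {A,C,G}; cost 1
[col 1] KR: children K:{T}, R:{A} ∪→ {A,T}; cost 1
[col 1] KQR: children KR:{A,T}, Q:{G} ∪→ {A,G,T}; cost 1
[col 1] KQRY: children KQR:{A,G,T}, Y:{T} ∩→ {T}; cost 0
[col 1] MU: children M:{T}, U:{A} ∪→ {A,T}; cost 1
[col 1] MNU: children MU:{A,T}, N:{T} ∩→ {T}; cost 0
[col 1] KMNQRUY: children KQRY:{T}, MNU:{T} ∩→ {T}; cost 0
[col 2] KR: children K:{A}, R:{G} ∪→ {A,G}; cost 1
[col 2] KQR: children KR:{A,G}, Q:{T} ∪→ {A,G,T}; cost 1
[col 2] KQRY: children KQR:{A,G,T}, Y:{C} ∪→ {A,C,G,T}; cost 1
[col 2] MU: children M:{A}, U:{C} ∪→ {A,C}; cost 1
[col 2] MNU: children MU:{A,C}, N:{A} ∩→ {A}; cost 0
[col 2] KMNQRUY: children KQRY:{A,C,G,T}, MNU:{A} ∩→ {A}; cost 0
[col 3] KR: children K:{A}, R:{C} ∪→ {A,C}; cost 1
[col 3] KQR: children KR:{A,C}, Q:{G} ∪→ {A,C,G}; cost 1
[col 3] KQRY: children KQR:{A,C,G}, Y:{A} ∩→ {A}; cost 0
[col 3] MU: children M:{G}, U:{G} ∩→ {G}; cost 0
[col 3] MNU: children MU:{G}, N:{G} ∩→ {G}; cost 0
[col 3] KMNQRUY: children KQRY:{A}, MNU:{G} ∪→ {A,G}; cost 1
[col 4] KR: children K:{G}, R:{T} ∪→ {G,T}; cost 1
[col 4] KQR: children KR:{G,T}, Q:{T} ∩→ {T}; cost 0
[col 4] KQRY: children KQR:{T}, Y:{A} ∪→ {A,T}; cost 1
[col 4] MU: children M:{G}, U:{T} ∪→ {G,T}; cost 1
[col 4] MNU: children MU:{G,T}, N:{G} ∩→ {G}; cost 0
[col 4] KMNQRUY: children KQRY:{A,T}, MNU:{G} ∪→ {A,G,T}; cost 1
per-site changes: [3, 3, 4, 3, 4]; total = 17

4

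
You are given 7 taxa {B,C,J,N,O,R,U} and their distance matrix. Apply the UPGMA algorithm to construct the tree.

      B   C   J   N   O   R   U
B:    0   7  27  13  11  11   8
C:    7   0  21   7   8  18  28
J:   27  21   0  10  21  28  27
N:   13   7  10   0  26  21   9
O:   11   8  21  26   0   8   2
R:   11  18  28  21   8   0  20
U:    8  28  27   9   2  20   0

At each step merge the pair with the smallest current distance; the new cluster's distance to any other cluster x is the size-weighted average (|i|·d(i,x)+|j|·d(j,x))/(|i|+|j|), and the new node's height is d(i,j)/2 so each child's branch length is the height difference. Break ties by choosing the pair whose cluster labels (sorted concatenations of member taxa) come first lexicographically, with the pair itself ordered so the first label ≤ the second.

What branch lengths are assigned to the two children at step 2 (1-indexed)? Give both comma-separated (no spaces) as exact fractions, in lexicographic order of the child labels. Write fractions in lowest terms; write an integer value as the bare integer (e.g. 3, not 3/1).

7/2,7/2

step 1: merge (O,U) at d=2; branch lengths O→1, U→1; new cluster OU
  updated: d(B,OU)=19/2, d(C,OU)=18, d(J,OU)=24, d(N,OU)=35/2, d(OU,R)=14
step 2: merge (B,C) at d=7; branch lengths B→7/2, C→7/2; new cluster BC
  updated: d(BC,J)=24, d(BC,N)=10, d(BC,OU)=55/4, d(BC,R)=29/2
step 3: merge (BC,N) at d=10; branch lengths BC→3/2, N→5; new cluster BCN
  updated: d(BCN,J)=58/3, d(BCN,OU)=15, d(BCN,R)=50/3
step 4: merge (OU,R) at d=14; branch lengths OU→6, R→7; new cluster ORU
  updated: d(BCN,ORU)=140/9, d(J,ORU)=76/3
step 5: merge (BCN,ORU) at d=140/9; branch lengths BCN→25/9, ORU→7/9; new cluster BCNORU
  updated: d(BCNORU,J)=67/3
step 6: merge (BCNORU,J) at d=67/3; branch lengths BCNORU→61/18, J→67/6; new cluster BCJNORU
final tree: ((((B:7/2,C:7/2):3/2,N:5):25/9,((O:1,U:1):6,R:7):7/9):61/18,J:67/6)
total length: 839/18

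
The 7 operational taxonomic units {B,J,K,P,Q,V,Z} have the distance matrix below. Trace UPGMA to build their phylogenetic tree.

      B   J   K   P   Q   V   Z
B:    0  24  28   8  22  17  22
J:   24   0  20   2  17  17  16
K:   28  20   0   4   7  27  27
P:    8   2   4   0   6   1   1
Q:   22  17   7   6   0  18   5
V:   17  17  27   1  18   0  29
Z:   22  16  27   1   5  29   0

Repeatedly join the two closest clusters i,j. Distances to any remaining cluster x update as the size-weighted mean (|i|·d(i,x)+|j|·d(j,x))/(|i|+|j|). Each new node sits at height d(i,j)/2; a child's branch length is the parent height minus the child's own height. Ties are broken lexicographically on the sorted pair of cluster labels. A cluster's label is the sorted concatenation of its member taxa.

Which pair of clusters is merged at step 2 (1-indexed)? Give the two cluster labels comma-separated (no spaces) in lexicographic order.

1. join P+V (d=1) ⇒ PV; edges |P|=1/2, |V|=1/2
  updated: d(B,PV)=25/2, d(J,PV)=19/2, d(K,PV)=31/2, d(PV,Q)=12, d(PV,Z)=15
2. join Q+Z (d=5) ⇒ QZ; edges |Q|=5/2, |Z|=5/2
  updated: d(B,QZ)=22, d(J,QZ)=33/2, d(K,QZ)=17, d(PV,QZ)=27/2
3. join J+PV (d=19/2) ⇒ JPV; edges |J|=19/4, |PV|=17/4
  updated: d(B,JPV)=49/3, d(JPV,K)=17, d(JPV,QZ)=29/2
4. join JPV+QZ (d=29/2) ⇒ JPQVZ; edges |JPV|=5/2, |QZ|=19/4
  updated: d(B,JPQVZ)=93/5, d(JPQVZ,K)=17
5. join JPQVZ+K (d=17) ⇒ JKPQVZ; edges |JPQVZ|=5/4, |K|=17/2
  updated: d(B,JKPQVZ)=121/6
6. join B+JKPQVZ (d=121/6) ⇒ BJKPQVZ; edges |B|=121/12, |JKPQVZ|=19/12
final tree: (B:121/12,(((J:19/4,(P:1/2,V:1/2):17/4):5/2,(Q:5/2,Z:5/2):19/4):5/4,K:17/2):19/12)
total length: 131/3

Q,Z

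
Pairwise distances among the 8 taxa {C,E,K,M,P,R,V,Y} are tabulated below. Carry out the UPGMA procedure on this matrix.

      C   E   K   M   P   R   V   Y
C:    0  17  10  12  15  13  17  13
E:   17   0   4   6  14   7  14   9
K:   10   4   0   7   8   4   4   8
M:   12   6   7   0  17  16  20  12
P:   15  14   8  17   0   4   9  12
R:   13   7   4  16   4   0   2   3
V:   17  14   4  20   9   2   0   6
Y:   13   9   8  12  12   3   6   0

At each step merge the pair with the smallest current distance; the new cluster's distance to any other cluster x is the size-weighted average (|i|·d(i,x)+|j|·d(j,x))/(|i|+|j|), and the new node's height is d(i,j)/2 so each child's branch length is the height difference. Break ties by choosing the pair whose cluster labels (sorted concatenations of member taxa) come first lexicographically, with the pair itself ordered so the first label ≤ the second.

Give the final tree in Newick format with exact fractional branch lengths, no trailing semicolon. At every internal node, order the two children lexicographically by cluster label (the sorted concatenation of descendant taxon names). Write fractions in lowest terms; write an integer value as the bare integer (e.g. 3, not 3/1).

iteration 1: select R,V (d=2); attach at lengths (1, 1); label the merged cluster RV
  updated: d(C,RV)=15, d(E,RV)=21/2, d(K,RV)=4, d(M,RV)=18, d(P,RV)=13/2, d(RV,Y)=9/2
iteration 2: select E,K (d=4); attach at lengths (2, 2); label the merged cluster EK
  updated: d(C,EK)=27/2, d(EK,M)=13/2, d(EK,P)=11, d(EK,RV)=29/4, d(EK,Y)=17/2
iteration 3: select RV,Y (d=9/2); attach at lengths (5/4, 9/4); label the merged cluster RVY
  updated: d(C,RVY)=43/3, d(EK,RVY)=23/3, d(M,RVY)=16, d(P,RVY)=25/3
iteration 4: select EK,M (d=13/2); attach at lengths (5/4, 13/4); label the merged cluster EKM
  updated: d(C,EKM)=13, d(EKM,P)=13, d(EKM,RVY)=94/9
iteration 5: select P,RVY (d=25/3); attach at lengths (25/6, 23/12); label the merged cluster PRVY
  updated: d(C,PRVY)=29/2, d(EKM,PRVY)=133/12
iteration 6: select EKM,PRVY (d=133/12); attach at lengths (55/24, 11/8); label the merged cluster EKMPRVY
  updated: d(C,EKMPRVY)=97/7
iteration 7: select C,EKMPRVY (d=97/7); attach at lengths (97/14, 233/168); label the merged cluster CEKMPRVY
final tree: (C:97/14,(((E:2,K:2):5/4,M:13/4):55/24,(P:25/6,((R:1,V:1):5/4,Y:9/4):23/12):11/8):233/168)
total length: 5387/168

(C:97/14,(((E:2,K:2):5/4,M:13/4):55/24,(P:25/6,((R:1,V:1):5/4,Y:9/4):23/12):11/8):233/168)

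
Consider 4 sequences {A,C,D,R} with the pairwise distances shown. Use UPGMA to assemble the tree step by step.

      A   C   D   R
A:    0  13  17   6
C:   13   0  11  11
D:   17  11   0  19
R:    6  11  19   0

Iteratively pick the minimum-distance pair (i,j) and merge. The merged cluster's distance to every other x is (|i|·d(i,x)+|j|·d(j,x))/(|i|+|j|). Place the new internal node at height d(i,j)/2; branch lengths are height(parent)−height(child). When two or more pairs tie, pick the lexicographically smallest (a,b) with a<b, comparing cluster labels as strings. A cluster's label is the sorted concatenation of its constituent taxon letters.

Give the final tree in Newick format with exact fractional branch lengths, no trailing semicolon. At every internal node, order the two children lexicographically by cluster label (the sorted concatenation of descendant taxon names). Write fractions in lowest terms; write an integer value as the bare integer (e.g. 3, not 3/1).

((A:3,R:3):9/2,(C:11/2,D:11/2):2)

1. join A+R (d=6) ⇒ AR; edges |A|=3, |R|=3
  updated: d(AR,C)=12, d(AR,D)=18
2. join C+D (d=11) ⇒ CD; edges |C|=11/2, |D|=11/2
  updated: d(AR,CD)=15
3. join AR+CD (d=15) ⇒ ACDR; edges |AR|=9/2, |CD|=2
final tree: ((A:3,R:3):9/2,(C:11/2,D:11/2):2)
total length: 47/2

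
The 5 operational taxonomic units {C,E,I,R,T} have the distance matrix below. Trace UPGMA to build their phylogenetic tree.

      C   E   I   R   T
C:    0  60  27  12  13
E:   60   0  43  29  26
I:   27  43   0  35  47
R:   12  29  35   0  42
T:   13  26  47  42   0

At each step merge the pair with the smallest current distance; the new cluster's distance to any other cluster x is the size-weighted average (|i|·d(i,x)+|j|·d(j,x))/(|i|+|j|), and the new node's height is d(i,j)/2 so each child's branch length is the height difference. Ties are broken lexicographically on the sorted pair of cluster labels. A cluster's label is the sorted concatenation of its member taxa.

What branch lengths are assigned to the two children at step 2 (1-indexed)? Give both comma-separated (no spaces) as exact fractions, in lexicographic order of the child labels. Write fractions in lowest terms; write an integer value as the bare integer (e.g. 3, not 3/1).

13,13

iteration 1: select C,R (d=12); attach at lengths (6, 6); label the merged cluster CR
  updated: d(CR,E)=89/2, d(CR,I)=31, d(CR,T)=55/2
iteration 2: select E,T (d=26); attach at lengths (13, 13); label the merged cluster ET
  updated: d(CR,ET)=36, d(ET,I)=45
iteration 3: select CR,I (d=31); attach at lengths (19/2, 31/2); label the merged cluster CIR
  updated: d(CIR,ET)=39
iteration 4: select CIR,ET (d=39); attach at lengths (4, 13/2); label the merged cluster CEIRT
final tree: (((C:6,R:6):19/2,I:31/2):4,(E:13,T:13):13/2)
total length: 147/2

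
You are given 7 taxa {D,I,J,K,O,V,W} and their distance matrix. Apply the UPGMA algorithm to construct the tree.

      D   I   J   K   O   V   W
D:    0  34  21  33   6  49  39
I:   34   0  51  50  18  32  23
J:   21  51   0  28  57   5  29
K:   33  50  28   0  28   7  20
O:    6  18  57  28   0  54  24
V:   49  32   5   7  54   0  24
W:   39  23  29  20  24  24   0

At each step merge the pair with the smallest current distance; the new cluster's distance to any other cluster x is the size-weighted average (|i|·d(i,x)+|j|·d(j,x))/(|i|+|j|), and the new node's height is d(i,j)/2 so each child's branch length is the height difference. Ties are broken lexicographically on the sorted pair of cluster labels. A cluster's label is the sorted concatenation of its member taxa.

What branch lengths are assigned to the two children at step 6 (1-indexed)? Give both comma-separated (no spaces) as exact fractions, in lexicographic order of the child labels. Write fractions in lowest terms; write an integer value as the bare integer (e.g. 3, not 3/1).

step 1: merge (J,V) at d=5; branch lengths J→5/2, V→5/2; new cluster JV
  updated: d(D,JV)=35, d(I,JV)=83/2, d(JV,K)=35/2, d(JV,O)=111/2, d(JV,W)=53/2
step 2: merge (D,O) at d=6; branch lengths D→3, O→3; new cluster DO
  updated: d(DO,I)=26, d(DO,JV)=181/4, d(DO,K)=61/2, d(DO,W)=63/2
step 3: merge (JV,K) at d=35/2; branch lengths JV→25/4, K→35/4; new cluster JKV
  updated: d(DO,JKV)=121/3, d(I,JKV)=133/3, d(JKV,W)=73/3
step 4: merge (I,W) at d=23; branch lengths I→23/2, W→23/2; new cluster IW
  updated: d(DO,IW)=115/4, d(IW,JKV)=103/3
step 5: merge (DO,IW) at d=115/4; branch lengths DO→91/8, IW→23/8; new cluster DIOW
  updated: d(DIOW,JKV)=112/3
step 6: merge (DIOW,JKV) at d=112/3; branch lengths DIOW→103/24, JKV→119/12; new cluster DIJKOVW
final tree: (((D:3,O:3):91/8,(I:23/2,W:23/2):23/8):103/24,((J:5/2,V:5/2):25/4,K:35/4):119/12)
total length: 1859/24

103/24,119/12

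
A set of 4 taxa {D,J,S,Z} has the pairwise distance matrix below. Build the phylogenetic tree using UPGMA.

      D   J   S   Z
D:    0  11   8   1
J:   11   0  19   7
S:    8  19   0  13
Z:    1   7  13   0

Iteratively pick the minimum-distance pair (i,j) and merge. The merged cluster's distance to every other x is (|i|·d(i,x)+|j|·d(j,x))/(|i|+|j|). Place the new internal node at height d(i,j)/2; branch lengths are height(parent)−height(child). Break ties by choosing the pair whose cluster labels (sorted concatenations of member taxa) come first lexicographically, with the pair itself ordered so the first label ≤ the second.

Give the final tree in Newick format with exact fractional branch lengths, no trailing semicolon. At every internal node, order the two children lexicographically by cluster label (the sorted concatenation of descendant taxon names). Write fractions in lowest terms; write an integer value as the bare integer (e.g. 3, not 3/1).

iteration 1: select D,Z (d=1); attach at lengths (1/2, 1/2); label the merged cluster DZ
  updated: d(DZ,J)=9, d(DZ,S)=21/2
iteration 2: select DZ,J (d=9); attach at lengths (4, 9/2); label the merged cluster DJZ
  updated: d(DJZ,S)=40/3
iteration 3: select DJZ,S (d=40/3); attach at lengths (13/6, 20/3); label the merged cluster DJSZ
final tree: (((D:1/2,Z:1/2):4,J:9/2):13/6,S:20/3)
total length: 55/3

(((D:1/2,Z:1/2):4,J:9/2):13/6,S:20/3)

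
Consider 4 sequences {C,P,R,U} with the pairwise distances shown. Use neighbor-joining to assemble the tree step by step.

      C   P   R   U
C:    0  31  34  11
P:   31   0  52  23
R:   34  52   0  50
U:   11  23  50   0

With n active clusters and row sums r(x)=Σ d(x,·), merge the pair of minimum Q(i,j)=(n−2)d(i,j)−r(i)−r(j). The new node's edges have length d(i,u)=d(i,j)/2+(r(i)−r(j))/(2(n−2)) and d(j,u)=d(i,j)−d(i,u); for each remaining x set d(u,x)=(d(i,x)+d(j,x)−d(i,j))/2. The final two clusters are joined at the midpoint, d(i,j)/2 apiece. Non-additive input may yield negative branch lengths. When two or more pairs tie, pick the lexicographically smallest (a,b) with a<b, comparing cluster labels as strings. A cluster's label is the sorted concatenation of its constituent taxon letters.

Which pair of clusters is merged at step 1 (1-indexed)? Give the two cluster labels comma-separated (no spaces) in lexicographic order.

C,R

1. join C+R (d=34, Q=-144) ⇒ CR; edges |C|=2, |R|=32
  updated: d(CR,P)=49/2, d(CR,U)=27/2
2. join CR+P (d=49/2, Q=-61) ⇒ CPR; edges |CR|=15/2, |P|=17
  updated: d(CPR,U)=6
3. join CPR+U (d=6) ⇒ CPRU; edges |CPR|=3, |U|=3
final tree: (((C:2,R:32):15/2,P:17):3,U:3)
total length: 129/2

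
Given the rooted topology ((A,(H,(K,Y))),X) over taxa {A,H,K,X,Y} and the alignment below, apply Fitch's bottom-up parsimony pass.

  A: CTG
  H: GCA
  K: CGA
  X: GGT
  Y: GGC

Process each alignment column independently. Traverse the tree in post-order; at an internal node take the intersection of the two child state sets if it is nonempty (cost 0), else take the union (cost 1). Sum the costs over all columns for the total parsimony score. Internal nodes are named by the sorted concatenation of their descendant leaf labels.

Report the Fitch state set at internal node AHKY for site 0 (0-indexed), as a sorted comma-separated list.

C,G

site 0, node KY: K={C} ∪ Y={G} → {C,G} (+1)
site 0, node HKY: H={G} ∩ KY={C,G} → {G} (+0)
site 0, node AHKY: A={C} ∪ HKY={G} → {C,G} (+1)
site 0, node AHKXY: AHKY={C,G} ∩ X={G} → {G} (+0)
site 1, node KY: K={G} ∩ Y={G} → {G} (+0)
site 1, node HKY: H={C} ∪ KY={G} → {C,G} (+1)
site 1, node AHKY: A={T} ∪ HKY={C,G} → {C,G,T} (+1)
site 1, node AHKXY: AHKY={C,G,T} ∩ X={G} → {G} (+0)
site 2, node KY: K={A} ∪ Y={C} → {A,C} (+1)
site 2, node HKY: H={A} ∩ KY={A,C} → {A} (+0)
site 2, node AHKY: A={G} ∪ HKY={A} → {A,G} (+1)
site 2, node AHKXY: AHKY={A,G} ∪ X={T} → {A,G,T} (+1)
per-site changes: [2, 2, 3]; total = 7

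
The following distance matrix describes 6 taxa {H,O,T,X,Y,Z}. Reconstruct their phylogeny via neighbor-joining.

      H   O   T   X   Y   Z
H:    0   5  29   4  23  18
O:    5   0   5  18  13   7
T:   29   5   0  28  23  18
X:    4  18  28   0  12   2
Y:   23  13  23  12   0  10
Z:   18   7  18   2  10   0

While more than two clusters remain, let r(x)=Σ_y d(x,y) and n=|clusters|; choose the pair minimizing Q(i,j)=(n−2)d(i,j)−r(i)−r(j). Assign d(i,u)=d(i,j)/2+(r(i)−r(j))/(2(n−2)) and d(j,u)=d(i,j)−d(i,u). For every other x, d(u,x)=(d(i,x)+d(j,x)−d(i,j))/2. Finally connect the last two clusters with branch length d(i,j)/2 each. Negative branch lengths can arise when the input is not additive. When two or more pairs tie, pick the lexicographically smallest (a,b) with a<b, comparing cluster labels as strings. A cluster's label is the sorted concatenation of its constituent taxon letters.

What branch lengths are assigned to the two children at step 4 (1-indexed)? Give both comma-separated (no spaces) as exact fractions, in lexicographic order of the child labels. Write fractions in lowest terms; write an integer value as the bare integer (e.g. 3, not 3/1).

1,31/4

step 1: merge (O,T) at d=5, Q=-131; branch lengths O→-35/8, T→75/8; new cluster OT
  updated: d(H,OT)=29/2, d(OT,X)=41/2, d(OT,Y)=31/2, d(OT,Z)=10
step 2: merge (H,X) at d=4, Q=-86; branch lengths H→11/2, X→-3/2; new cluster HX
  updated: d(HX,OT)=31/2, d(HX,Y)=31/2, d(HX,Z)=8
step 3: merge (HX,Z) at d=8, Q=-51; branch lengths HX→27/4, Z→5/4; new cluster HXZ
  updated: d(HXZ,OT)=35/4, d(HXZ,Y)=35/4
step 4: merge (HXZ,OT) at d=35/4, Q=-33; branch lengths HXZ→1, OT→31/4; new cluster HOTXZ
  updated: d(HOTXZ,Y)=31/4
step 5: merge (HOTXZ,Y) at d=31/4; branch lengths HOTXZ→31/8, Y→31/8; new cluster HOTXYZ
final tree: ((((H:11/2,X:-3/2):27/4,Z:5/4):1,(O:-35/8,T:75/8):31/4):31/8,Y:31/8)
total length: 67/2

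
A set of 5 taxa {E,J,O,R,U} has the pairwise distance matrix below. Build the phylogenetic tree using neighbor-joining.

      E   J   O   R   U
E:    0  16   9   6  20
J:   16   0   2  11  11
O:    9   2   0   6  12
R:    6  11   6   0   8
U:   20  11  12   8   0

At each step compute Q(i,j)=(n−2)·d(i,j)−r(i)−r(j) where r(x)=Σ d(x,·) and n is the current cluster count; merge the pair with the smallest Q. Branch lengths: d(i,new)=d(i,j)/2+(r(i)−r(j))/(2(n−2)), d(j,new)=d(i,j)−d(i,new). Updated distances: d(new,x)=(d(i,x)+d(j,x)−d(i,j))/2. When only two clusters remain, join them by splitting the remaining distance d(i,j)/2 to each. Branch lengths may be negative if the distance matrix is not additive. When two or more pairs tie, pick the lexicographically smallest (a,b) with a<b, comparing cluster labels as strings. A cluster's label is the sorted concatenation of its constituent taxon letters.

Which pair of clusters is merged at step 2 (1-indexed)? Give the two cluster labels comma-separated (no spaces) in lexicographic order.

step 1: merge (E,R) at d=6, Q=-64; branch lengths E→19/3, R→-1/3; new cluster ER
  updated: d(ER,J)=21/2, d(ER,O)=9/2, d(ER,U)=11
step 2: merge (ER,U) at d=11, Q=-38; branch lengths ER→7/2, U→15/2; new cluster ERU
  updated: d(ERU,J)=21/4, d(ERU,O)=11/4
step 3: merge (ERU,J) at d=21/4, Q=-10; branch lengths ERU→3, J→9/4; new cluster EJRU
  updated: d(EJRU,O)=-1/4
step 4: merge (EJRU,O) at d=-1/4; branch lengths EJRU→-1/8, O→-1/8; new cluster EJORU
final tree: ((((E:19/3,R:-1/3):7/2,U:15/2):3,J:9/4):-1/8,O:-1/8)
total length: 22

ER,U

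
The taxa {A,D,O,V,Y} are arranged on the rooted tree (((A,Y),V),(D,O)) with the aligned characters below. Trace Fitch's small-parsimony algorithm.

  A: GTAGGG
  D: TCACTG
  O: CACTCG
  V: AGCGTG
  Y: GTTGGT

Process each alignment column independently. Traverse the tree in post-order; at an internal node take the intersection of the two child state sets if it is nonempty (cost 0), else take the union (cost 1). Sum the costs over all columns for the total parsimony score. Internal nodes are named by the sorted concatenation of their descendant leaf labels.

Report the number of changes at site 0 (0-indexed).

AY@0: {G} ∩ {G} = {G} (intersection, +0)
AVY@0: {G} ∪ {A} = {A,G} (union, +1)
DO@0: {T} ∪ {C} = {C,T} (union, +1)
ADOVY@0: {A,G} ∪ {C,T} = {A,C,G,T} (union, +1)
AY@1: {T} ∩ {T} = {T} (intersection, +0)
AVY@1: {T} ∪ {G} = {G,T} (union, +1)
DO@1: {C} ∪ {A} = {A,C} (union, +1)
ADOVY@1: {G,T} ∪ {A,C} = {A,C,G,T} (union, +1)
AY@2: {A} ∪ {T} = {A,T} (union, +1)
AVY@2: {A,T} ∪ {C} = {A,C,T} (union, +1)
DO@2: {A} ∪ {C} = {A,C} (union, +1)
ADOVY@2: {A,C,T} ∩ {A,C} = {A,C} (intersection, +0)
AY@3: {G} ∩ {G} = {G} (intersection, +0)
AVY@3: {G} ∩ {G} = {G} (intersection, +0)
DO@3: {C} ∪ {T} = {C,T} (union, +1)
ADOVY@3: {G} ∪ {C,T} = {C,G,T} (union, +1)
AY@4: {G} ∩ {G} = {G} (intersection, +0)
AVY@4: {G} ∪ {T} = {G,T} (union, +1)
DO@4: {T} ∪ {C} = {C,T} (union, +1)
ADOVY@4: {G,T} ∩ {C,T} = {T} (intersection, +0)
AY@5: {G} ∪ {T} = {G,T} (union, +1)
AVY@5: {G,T} ∩ {G} = {G} (intersection, +0)
DO@5: {G} ∩ {G} = {G} (intersection, +0)
ADOVY@5: {G} ∩ {G} = {G} (intersection, +0)
per-site changes: [3, 3, 3, 2, 2, 1]; total = 14

3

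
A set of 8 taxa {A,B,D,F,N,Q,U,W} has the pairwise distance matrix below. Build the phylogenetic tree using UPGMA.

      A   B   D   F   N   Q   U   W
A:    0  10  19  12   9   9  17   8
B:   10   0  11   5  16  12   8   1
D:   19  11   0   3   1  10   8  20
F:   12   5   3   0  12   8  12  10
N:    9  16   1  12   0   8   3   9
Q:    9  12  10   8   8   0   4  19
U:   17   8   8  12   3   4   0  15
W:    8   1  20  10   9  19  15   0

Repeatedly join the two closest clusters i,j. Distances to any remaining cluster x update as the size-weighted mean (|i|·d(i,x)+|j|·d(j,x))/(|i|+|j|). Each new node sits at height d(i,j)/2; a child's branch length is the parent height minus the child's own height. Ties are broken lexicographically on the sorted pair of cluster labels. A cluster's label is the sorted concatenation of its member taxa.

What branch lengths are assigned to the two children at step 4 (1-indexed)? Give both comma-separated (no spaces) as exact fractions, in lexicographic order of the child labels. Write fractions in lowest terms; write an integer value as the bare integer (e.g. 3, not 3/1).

1. join B+W (d=1) ⇒ BW; edges |B|=1/2, |W|=1/2
  updated: d(A,BW)=9, d(BW,D)=31/2, d(BW,F)=15/2, d(BW,N)=25/2, d(BW,Q)=31/2, d(BW,U)=23/2
2. join D+N (d=1) ⇒ DN; edges |D|=1/2, |N|=1/2
  updated: d(A,DN)=14, d(BW,DN)=14, d(DN,F)=15/2, d(DN,Q)=9, d(DN,U)=11/2
3. join Q+U (d=4) ⇒ QU; edges |Q|=2, |U|=2
  updated: d(A,QU)=13, d(BW,QU)=27/2, d(DN,QU)=29/4, d(F,QU)=10
4. join DN+QU (d=29/4) ⇒ DNQU; edges |DN|=25/8, |QU|=13/8
  updated: d(A,DNQU)=27/2, d(BW,DNQU)=55/4, d(DNQU,F)=35/4
5. join BW+F (d=15/2) ⇒ BFW; edges |BW|=13/4, |F|=15/4
  updated: d(A,BFW)=10, d(BFW,DNQU)=145/12
6. join A+BFW (d=10) ⇒ ABFW; edges |A|=5, |BFW|=5/4
  updated: d(ABFW,DNQU)=199/16
7. join ABFW+DNQU (d=199/16) ⇒ ABDFNQUW; edges |ABFW|=39/32, |DNQU|=83/32
final tree: ((A:5,((B:1/2,W:1/2):13/4,F:15/4):5/4):39/32,((D:1/2,N:1/2):25/8,(Q:2,U:2):13/8):83/32)
total length: 445/16

25/8,13/8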